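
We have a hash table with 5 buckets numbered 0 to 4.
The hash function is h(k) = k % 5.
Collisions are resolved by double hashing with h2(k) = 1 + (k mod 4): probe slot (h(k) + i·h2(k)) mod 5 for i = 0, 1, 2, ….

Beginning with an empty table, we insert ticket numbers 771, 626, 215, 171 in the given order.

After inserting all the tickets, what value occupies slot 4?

626

Insert 771: h=1, slot 1 empty -> index 1.
Insert 626: h=1, h2=3, slot 1 occupied -> index 4.
Insert 215: h=0, slot 0 empty -> index 0.
Insert 171: h=1, h2=4, slots 1,0,4 occupied -> index 3.
Table: [215, 771, -, 171, 626]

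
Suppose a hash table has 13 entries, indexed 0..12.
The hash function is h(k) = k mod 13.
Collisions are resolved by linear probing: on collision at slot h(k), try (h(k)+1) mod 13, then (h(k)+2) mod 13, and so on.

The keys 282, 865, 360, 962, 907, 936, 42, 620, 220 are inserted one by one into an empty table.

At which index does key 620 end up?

282: h=9 → slot 9
865: h=7 → slot 7
360: h=9, probe 9,10 → slot 10
962: h=0 → slot 0
907: h=10, probe 10,11 → slot 11
936: h=0, probe 0,1 → slot 1
42: h=3 → slot 3
620: h=9, probe 9,10,11,12 → slot 12
220: h=12, probe 12,0,1,2 → slot 2
Table: [962, 936, 220, 42, ., ., ., 865, ., 282, 360, 907, 620]

12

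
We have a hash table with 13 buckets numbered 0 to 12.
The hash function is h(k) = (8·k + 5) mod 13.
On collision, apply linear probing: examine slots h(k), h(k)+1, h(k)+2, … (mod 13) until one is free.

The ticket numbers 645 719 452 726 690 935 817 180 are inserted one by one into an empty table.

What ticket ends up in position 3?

Insert 645: h=4, slot 4 empty -> index 4.
Insert 719: h=11, slot 11 empty -> index 11.
Insert 452: h=7, slot 7 empty -> index 7.
Insert 726: h=2, slot 2 empty -> index 2.
Insert 690: h=0, slot 0 empty -> index 0.
Insert 935: h=10, slot 10 empty -> index 10.
Insert 817: h=2, slot 2 occupied -> index 3.
Insert 180: h=2, slots 2,3,4 occupied -> index 5.
Table: [690, -, 726, 817, 645, 180, -, 452, -, -, 935, 719, -]

817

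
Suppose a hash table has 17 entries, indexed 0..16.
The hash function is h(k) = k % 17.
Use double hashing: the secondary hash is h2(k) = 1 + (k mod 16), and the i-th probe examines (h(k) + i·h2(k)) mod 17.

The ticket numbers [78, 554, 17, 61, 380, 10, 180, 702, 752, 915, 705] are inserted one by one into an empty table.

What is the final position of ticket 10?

78: h=10 -> slot 10
554: h=10, h2=11, probe 10,4 -> slot 4
17: h=0 -> slot 0
61: h=10, h2=14, probe 10,7 -> slot 7
380: h=6 -> slot 6
10: h=10, h2=11, probe 10,4,15 -> slot 15
180: h=10, h2=5, probe 10,15,3 -> slot 3
702: h=5 -> slot 5
752: h=4, h2=1, probe 4,5,6,7,8 -> slot 8
915: h=14 -> slot 14
705: h=8, h2=2, probe 8,10,12 -> slot 12
Table: [17, ., ., 180, 554, 702, 380, 61, 752, ., 78, ., 705, ., 915, 10, .]

15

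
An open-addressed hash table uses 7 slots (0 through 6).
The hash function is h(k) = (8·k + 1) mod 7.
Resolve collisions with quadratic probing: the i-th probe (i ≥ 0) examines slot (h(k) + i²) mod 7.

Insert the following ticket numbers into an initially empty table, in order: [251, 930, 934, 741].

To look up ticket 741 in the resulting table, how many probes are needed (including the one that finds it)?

4

251: h=0 → slot 0
930: h=0, probe 0,1 → slot 1
934: h=4 → slot 4
741: h=0, probe 0,1,4,2 → slot 2
Table: [251, 930, 741, ., 934, ., .]
Lookup 741: h=0, probe 0,1,4,2 → found at 2.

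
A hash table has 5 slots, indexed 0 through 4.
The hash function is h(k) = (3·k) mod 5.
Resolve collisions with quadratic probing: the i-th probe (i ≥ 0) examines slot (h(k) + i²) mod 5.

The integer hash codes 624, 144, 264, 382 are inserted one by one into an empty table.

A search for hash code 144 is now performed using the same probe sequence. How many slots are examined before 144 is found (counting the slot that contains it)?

624 hashes to 2; slot 2 is free => place at 2.
144 hashes to 2; 2 taken => place at 3.
264 hashes to 2; 2,3 taken => place at 1.
382 hashes to 1; 1,2 taken => place at 0.
Table: [382, 264, 624, 144, —]
Lookup 144: h=2, probe 2,3 → found at 3.

2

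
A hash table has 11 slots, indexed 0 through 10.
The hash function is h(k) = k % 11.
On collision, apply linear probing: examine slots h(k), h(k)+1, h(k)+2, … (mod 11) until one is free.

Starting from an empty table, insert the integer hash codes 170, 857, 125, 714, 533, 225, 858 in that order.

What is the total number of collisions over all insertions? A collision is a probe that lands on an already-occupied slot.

170 hashes to 5; slot 5 is free → place at 5.
857 hashes to 10; slot 10 is free → place at 10.
125 hashes to 4; slot 4 is free → place at 4.
714 hashes to 10; 10 taken → place at 0.
533 hashes to 5; 5 taken → place at 6.
225 hashes to 5; 5,6 taken → place at 7.
858 hashes to 0; 0 taken → place at 1.
Table: [714, 858, ., ., 125, 170, 533, 225, ., ., 857]

5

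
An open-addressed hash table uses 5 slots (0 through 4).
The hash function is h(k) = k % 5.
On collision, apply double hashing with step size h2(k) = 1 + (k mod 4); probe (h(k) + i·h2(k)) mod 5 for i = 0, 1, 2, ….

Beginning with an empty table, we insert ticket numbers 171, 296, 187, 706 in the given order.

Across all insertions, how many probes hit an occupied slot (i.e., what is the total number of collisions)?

Insert 171: h=1, slot 1 empty -> index 1.
Insert 296: h=1, h2=1, slot 1 occupied -> index 2.
Insert 187: h=2, h2=4, slots 2,1 occupied -> index 0.
Insert 706: h=1, h2=3, slot 1 occupied -> index 4.
Table: [187, 171, 296, _, 706]

4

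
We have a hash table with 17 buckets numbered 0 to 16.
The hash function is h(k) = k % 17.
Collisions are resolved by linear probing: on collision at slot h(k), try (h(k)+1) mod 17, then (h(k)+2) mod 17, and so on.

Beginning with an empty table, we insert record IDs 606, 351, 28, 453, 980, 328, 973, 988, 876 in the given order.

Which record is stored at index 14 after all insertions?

453

606: h=11 => slot 11
351: h=11, probe 11,12 => slot 12
28: h=11, probe 11,12,13 => slot 13
453: h=11, probe 11,12,13,14 => slot 14
980: h=11, probe 11,12,13,14,15 => slot 15
328: h=5 => slot 5
973: h=4 => slot 4
988: h=2 => slot 2
876: h=9 => slot 9
Table: [-, -, 988, -, 973, 328, -, -, -, 876, -, 606, 351, 28, 453, 980, -]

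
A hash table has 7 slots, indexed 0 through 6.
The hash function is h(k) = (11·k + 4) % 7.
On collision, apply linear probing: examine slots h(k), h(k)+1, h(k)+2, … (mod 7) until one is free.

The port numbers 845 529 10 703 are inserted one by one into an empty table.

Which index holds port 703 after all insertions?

4

845: h=3 -> slot 3
529: h=6 -> slot 6
10: h=2 -> slot 2
703: h=2, probe 2,3,4 -> slot 4
Table: [∅, ∅, 10, 845, 703, ∅, 529]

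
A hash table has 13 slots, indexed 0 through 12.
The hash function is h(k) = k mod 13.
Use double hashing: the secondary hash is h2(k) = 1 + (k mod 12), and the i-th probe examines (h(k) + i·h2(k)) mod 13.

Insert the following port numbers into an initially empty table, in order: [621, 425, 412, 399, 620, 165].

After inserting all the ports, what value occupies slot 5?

Insert 621: h=10, slot 10 empty => index 10.
Insert 425: h=9, slot 9 empty => index 9.
Insert 412: h=9, h2=5, slot 9 occupied => index 1.
Insert 399: h=9, h2=4, slot 9 occupied => index 0.
Insert 620: h=9, h2=9, slot 9 occupied => index 5.
Insert 165: h=9, h2=10, slot 9 occupied => index 6.
Table: [399, 412, ∅, ∅, ∅, 620, 165, ∅, ∅, 425, 621, ∅, ∅]

620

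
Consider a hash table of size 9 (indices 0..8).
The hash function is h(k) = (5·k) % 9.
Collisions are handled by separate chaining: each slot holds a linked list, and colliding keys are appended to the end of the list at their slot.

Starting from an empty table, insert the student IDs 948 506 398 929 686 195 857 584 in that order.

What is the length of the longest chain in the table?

Insert 948: h=6, bucket 6 empty → new chain.
Insert 506: h=1, bucket 1 empty → new chain.
Insert 398: h=1, bucket 1 nonempty → append to chain.
Insert 929: h=1, bucket 1 nonempty → append to chain.
Insert 686: h=1, bucket 1 nonempty → append to chain.
Insert 195: h=3, bucket 3 empty → new chain.
Insert 857: h=1, bucket 1 nonempty → append to chain.
Insert 584: h=4, bucket 4 empty → new chain.
Final buckets:
0: —
1: 506 -> 398 -> 929 -> 686 -> 857
2: —
3: 195
4: 584
5: —
6: 948
7: —
8: —

5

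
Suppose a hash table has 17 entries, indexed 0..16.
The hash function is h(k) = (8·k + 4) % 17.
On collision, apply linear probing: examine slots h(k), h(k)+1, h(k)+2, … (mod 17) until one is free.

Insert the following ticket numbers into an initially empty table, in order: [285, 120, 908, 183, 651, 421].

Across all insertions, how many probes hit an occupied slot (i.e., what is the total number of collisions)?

3

Insert 285: h=6, slot 6 empty => index 6.
Insert 120: h=12, slot 12 empty => index 12.
Insert 908: h=9, slot 9 empty => index 9.
Insert 183: h=6, slot 6 occupied => index 7.
Insert 651: h=10, slot 10 empty => index 10.
Insert 421: h=6, slots 6,7 occupied => index 8.
Table: [—, —, —, —, —, —, 285, 183, 421, 908, 651, —, 120, —, —, —, —]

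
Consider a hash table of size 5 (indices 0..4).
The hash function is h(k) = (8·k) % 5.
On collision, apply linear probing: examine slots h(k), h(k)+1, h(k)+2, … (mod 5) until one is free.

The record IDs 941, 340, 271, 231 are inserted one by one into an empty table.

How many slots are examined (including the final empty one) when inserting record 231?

4

941: h=3 => slot 3
340: h=0 => slot 0
271: h=3, probe 3,4 => slot 4
231: h=3, probe 3,4,0,1 => slot 1
Table: [340, 231, —, 941, 271]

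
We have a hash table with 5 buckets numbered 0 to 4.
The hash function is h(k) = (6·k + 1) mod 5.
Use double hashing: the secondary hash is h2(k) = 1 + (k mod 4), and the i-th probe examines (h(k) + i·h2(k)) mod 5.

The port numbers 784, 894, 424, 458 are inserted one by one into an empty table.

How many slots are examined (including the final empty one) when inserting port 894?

784 hashes to 0; slot 0 is free => place at 0.
894 hashes to 0, h2=3; 0 taken => place at 3.
424 hashes to 0, h2=1; 0 taken => place at 1.
458 hashes to 4; slot 4 is free => place at 4.
Table: [784, 424, -, 894, 458]

2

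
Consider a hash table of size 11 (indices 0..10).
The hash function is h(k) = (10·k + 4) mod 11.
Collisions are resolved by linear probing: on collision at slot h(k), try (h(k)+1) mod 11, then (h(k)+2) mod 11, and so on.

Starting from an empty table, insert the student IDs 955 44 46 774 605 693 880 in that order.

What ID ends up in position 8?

880

955: h=6 → slot 6
44: h=4 → slot 4
46: h=2 → slot 2
774: h=0 → slot 0
605: h=4, probe 4,5 → slot 5
693: h=4, probe 4,5,6,7 → slot 7
880: h=4, probe 4,5,6,7,8 → slot 8
Table: [774, -, 46, -, 44, 605, 955, 693, 880, -, -]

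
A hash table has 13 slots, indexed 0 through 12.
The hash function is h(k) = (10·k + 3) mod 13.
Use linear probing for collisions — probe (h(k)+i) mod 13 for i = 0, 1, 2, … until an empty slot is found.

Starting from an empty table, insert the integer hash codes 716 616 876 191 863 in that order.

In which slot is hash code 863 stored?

716 hashes to 0; slot 0 is free → place at 0.
616 hashes to 1; slot 1 is free → place at 1.
876 hashes to 1; 1 taken → place at 2.
191 hashes to 2; 2 taken → place at 3.
863 hashes to 1; 1,2,3 taken → place at 4.
Table: [716, 616, 876, 191, 863, ∅, ∅, ∅, ∅, ∅, ∅, ∅, ∅]

4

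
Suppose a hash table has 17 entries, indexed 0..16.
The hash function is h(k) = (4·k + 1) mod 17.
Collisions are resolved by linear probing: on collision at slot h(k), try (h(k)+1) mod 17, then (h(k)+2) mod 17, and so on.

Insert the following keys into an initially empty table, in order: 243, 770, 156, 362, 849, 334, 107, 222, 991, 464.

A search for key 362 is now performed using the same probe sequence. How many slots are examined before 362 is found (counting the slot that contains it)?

3

243: h=4 → slot 4
770: h=4, probe 4,5 → slot 5
156: h=13 → slot 13
362: h=4, probe 4,5,6 → slot 6
849: h=14 → slot 14
334: h=11 → slot 11
107: h=4, probe 4,5,6,7 → slot 7
222: h=5, probe 5,6,7,8 → slot 8
991: h=4, probe 4,5,6,7,8,9 → slot 9
464: h=4, probe 4,5,6,7,8,9,10 → slot 10
Table: [_, _, _, _, 243, 770, 362, 107, 222, 991, 464, 334, _, 156, 849, _, _]
Lookup 362: h=4, probe 4,5,6 → found at 6.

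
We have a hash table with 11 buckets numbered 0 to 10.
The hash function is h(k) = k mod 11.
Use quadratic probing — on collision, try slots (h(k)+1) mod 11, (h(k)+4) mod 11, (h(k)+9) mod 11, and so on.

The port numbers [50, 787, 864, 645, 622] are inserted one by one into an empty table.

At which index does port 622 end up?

4

50: h=6 => slot 6
787: h=6, probe 6,7 => slot 7
864: h=6, probe 6,7,10 => slot 10
645: h=7, probe 7,8 => slot 8
622: h=6, probe 6,7,10,4 => slot 4
Table: [_, _, _, _, 622, _, 50, 787, 645, _, 864]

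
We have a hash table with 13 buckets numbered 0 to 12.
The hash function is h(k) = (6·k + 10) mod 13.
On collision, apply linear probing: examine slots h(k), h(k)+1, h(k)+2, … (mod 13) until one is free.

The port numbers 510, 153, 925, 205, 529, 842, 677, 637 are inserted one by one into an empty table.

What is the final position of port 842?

Insert 510: h=2, slot 2 empty -> index 2.
Insert 153: h=5, slot 5 empty -> index 5.
Insert 925: h=9, slot 9 empty -> index 9.
Insert 205: h=5, slot 5 occupied -> index 6.
Insert 529: h=12, slot 12 empty -> index 12.
Insert 842: h=5, slots 5,6 occupied -> index 7.
Insert 677: h=3, slot 3 empty -> index 3.
Insert 637: h=10, slot 10 empty -> index 10.
Table: [—, —, 510, 677, —, 153, 205, 842, —, 925, 637, —, 529]

7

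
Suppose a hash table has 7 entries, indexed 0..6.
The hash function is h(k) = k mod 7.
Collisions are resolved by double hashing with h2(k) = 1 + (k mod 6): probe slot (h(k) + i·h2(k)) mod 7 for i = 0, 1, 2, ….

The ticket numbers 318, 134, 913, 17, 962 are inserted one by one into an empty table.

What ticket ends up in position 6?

Insert 318: h=3, slot 3 empty => index 3.
Insert 134: h=1, slot 1 empty => index 1.
Insert 913: h=3, h2=2, slot 3 occupied => index 5.
Insert 17: h=3, h2=6, slot 3 occupied => index 2.
Insert 962: h=3, h2=3, slot 3 occupied => index 6.
Table: [_, 134, 17, 318, _, 913, 962]

962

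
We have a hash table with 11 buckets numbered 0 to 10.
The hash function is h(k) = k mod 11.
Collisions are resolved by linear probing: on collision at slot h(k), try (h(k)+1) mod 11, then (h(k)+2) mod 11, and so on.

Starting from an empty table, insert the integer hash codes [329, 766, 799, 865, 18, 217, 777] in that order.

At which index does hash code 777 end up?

329: h=10 → slot 10
766: h=7 → slot 7
799: h=7, probe 7,8 → slot 8
865: h=7, probe 7,8,9 → slot 9
18: h=7, probe 7,8,9,10,0 → slot 0
217: h=8, probe 8,9,10,0,1 → slot 1
777: h=7, probe 7,8,9,10,0,1,2 → slot 2
Table: [18, 217, 777, _, _, _, _, 766, 799, 865, 329]

2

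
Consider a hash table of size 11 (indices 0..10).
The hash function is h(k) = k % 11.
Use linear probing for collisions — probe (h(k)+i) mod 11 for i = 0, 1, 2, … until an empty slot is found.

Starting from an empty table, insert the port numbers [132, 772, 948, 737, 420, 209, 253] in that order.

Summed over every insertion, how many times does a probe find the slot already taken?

15

Insert 132: h=0, slot 0 empty → index 0.
Insert 772: h=2, slot 2 empty → index 2.
Insert 948: h=2, slot 2 occupied → index 3.
Insert 737: h=0, slot 0 occupied → index 1.
Insert 420: h=2, slots 2,3 occupied → index 4.
Insert 209: h=0, slots 0,1,2,3,4 occupied → index 5.
Insert 253: h=0, slots 0,1,2,3,4,5 occupied → index 6.
Table: [132, 737, 772, 948, 420, 209, 253, -, -, -, -]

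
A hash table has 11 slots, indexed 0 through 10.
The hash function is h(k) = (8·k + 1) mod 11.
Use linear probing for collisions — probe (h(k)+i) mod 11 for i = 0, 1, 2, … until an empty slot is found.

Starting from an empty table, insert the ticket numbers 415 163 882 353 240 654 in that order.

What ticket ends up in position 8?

240

415 hashes to 10; slot 10 is free → place at 10.
163 hashes to 7; slot 7 is free → place at 7.
882 hashes to 6; slot 6 is free → place at 6.
353 hashes to 9; slot 9 is free → place at 9.
240 hashes to 7; 7 taken → place at 8.
654 hashes to 8; 8,9,10 taken → place at 0.
Table: [654, _, _, _, _, _, 882, 163, 240, 353, 415]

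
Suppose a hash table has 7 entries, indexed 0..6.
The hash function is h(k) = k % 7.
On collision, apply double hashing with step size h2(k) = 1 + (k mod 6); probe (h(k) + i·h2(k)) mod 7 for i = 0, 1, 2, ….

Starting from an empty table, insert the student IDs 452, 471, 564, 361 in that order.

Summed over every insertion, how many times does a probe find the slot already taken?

2

452 hashes to 4; slot 4 is free -> place at 4.
471 hashes to 2; slot 2 is free -> place at 2.
564 hashes to 4, h2=1; 4 taken -> place at 5.
361 hashes to 4, h2=2; 4 taken -> place at 6.
Table: [-, -, 471, -, 452, 564, 361]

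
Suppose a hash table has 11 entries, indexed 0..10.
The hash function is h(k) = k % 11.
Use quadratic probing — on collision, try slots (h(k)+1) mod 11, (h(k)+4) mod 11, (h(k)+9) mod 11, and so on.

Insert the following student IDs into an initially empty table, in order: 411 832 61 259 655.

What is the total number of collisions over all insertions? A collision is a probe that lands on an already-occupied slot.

Insert 411: h=4, slot 4 empty => index 4.
Insert 832: h=7, slot 7 empty => index 7.
Insert 61: h=6, slot 6 empty => index 6.
Insert 259: h=6, slots 6,7 occupied => index 10.
Insert 655: h=6, slots 6,7,10,4 occupied => index 0.
Table: [655, _, _, _, 411, _, 61, 832, _, _, 259]

6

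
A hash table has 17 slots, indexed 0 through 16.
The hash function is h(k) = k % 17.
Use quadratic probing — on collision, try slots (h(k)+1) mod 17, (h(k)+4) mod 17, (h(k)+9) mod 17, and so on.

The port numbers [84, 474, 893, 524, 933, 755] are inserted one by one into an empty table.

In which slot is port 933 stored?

84: h=16 -> slot 16
474: h=15 -> slot 15
893: h=9 -> slot 9
524: h=14 -> slot 14
933: h=15, probe 15,16,2 -> slot 2
755: h=7 -> slot 7
Table: [-, -, 933, -, -, -, -, 755, -, 893, -, -, -, -, 524, 474, 84]

2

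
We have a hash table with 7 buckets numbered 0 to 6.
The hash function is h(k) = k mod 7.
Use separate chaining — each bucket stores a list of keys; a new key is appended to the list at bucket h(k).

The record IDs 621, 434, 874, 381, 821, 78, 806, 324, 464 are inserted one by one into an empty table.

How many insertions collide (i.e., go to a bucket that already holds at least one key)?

3

621 -> bucket 5
434 -> bucket 0
874 -> bucket 6
381 -> bucket 3
821 -> bucket 2
78 -> bucket 1
806 -> bucket 1 (collision)
324 -> bucket 2 (collision)
464 -> bucket 2 (collision)
Final buckets:
0: 434
1: 78 -> 806
2: 821 -> 324 -> 464
3: 381
4: ∅
5: 621
6: 874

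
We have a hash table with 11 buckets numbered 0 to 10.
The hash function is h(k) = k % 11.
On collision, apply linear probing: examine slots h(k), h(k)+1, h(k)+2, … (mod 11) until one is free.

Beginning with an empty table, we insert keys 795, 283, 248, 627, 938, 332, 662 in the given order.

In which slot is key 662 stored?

5

795: h=3 -> slot 3
283: h=8 -> slot 8
248: h=6 -> slot 6
627: h=0 -> slot 0
938: h=3, probe 3,4 -> slot 4
332: h=2 -> slot 2
662: h=2, probe 2,3,4,5 -> slot 5
Table: [627, ∅, 332, 795, 938, 662, 248, ∅, 283, ∅, ∅]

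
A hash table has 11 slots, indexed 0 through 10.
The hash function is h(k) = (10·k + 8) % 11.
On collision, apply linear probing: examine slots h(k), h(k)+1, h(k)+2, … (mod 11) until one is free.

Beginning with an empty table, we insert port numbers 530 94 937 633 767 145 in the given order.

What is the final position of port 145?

530: h=6 → slot 6
94: h=2 → slot 2
937: h=6, probe 6,7 → slot 7
633: h=2, probe 2,3 → slot 3
767: h=0 → slot 0
145: h=6, probe 6,7,8 → slot 8
Table: [767, ∅, 94, 633, ∅, ∅, 530, 937, 145, ∅, ∅]

8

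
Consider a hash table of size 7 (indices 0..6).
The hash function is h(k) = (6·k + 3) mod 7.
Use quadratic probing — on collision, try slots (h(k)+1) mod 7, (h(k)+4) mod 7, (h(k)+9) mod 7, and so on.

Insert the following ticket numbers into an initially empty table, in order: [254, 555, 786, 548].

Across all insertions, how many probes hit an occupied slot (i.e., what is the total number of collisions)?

254 hashes to 1; slot 1 is free → place at 1.
555 hashes to 1; 1 taken → place at 2.
786 hashes to 1; 1,2 taken → place at 5.
548 hashes to 1; 1,2,5 taken → place at 3.
Table: [_, 254, 555, 548, _, 786, _]

6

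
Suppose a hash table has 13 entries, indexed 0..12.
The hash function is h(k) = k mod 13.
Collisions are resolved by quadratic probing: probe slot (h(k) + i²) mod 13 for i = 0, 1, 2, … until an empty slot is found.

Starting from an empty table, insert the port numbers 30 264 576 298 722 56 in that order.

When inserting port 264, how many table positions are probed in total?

Insert 30: h=4, slot 4 empty → index 4.
Insert 264: h=4, slot 4 occupied → index 5.
Insert 576: h=4, slots 4,5 occupied → index 8.
Insert 298: h=12, slot 12 empty → index 12.
Insert 722: h=7, slot 7 empty → index 7.
Insert 56: h=4, slots 4,5,8 occupied → index 0.
Table: [56, ., ., ., 30, 264, ., 722, 576, ., ., ., 298]

2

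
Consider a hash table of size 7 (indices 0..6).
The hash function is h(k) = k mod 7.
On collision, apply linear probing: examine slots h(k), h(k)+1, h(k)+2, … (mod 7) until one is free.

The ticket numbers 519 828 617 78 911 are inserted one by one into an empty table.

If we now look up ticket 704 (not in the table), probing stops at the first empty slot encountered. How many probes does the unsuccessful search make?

Insert 519: h=1, slot 1 empty -> index 1.
Insert 828: h=2, slot 2 empty -> index 2.
Insert 617: h=1, slots 1,2 occupied -> index 3.
Insert 78: h=1, slots 1,2,3 occupied -> index 4.
Insert 911: h=1, slots 1,2,3,4 occupied -> index 5.
Table: [—, 519, 828, 617, 78, 911, —]
Lookup 704: h=4, probe 4,5,6 → slot 6 empty, not found.

3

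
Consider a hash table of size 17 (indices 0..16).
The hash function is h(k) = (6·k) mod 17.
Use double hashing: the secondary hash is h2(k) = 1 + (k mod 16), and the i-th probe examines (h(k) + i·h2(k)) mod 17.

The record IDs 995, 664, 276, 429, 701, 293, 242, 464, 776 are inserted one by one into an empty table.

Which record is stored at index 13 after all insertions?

293

995 hashes to 3; slot 3 is free -> place at 3.
664 hashes to 6; slot 6 is free -> place at 6.
276 hashes to 7; slot 7 is free -> place at 7.
429 hashes to 7, h2=14; 7 taken -> place at 4.
701 hashes to 7, h2=14; 7,4 taken -> place at 1.
293 hashes to 7, h2=6; 7 taken -> place at 13.
242 hashes to 7, h2=3; 7 taken -> place at 10.
464 hashes to 13, h2=1; 13 taken -> place at 14.
776 hashes to 15; slot 15 is free -> place at 15.
Table: [—, 701, —, 995, 429, —, 664, 276, —, —, 242, —, —, 293, 464, 776, —]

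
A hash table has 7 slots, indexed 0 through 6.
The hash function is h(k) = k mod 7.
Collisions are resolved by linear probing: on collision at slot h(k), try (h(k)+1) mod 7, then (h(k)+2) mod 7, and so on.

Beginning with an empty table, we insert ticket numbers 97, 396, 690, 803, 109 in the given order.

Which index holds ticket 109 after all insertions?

97: h=6 => slot 6
396: h=4 => slot 4
690: h=4, probe 4,5 => slot 5
803: h=5, probe 5,6,0 => slot 0
109: h=4, probe 4,5,6,0,1 => slot 1
Table: [803, 109, ., ., 396, 690, 97]

1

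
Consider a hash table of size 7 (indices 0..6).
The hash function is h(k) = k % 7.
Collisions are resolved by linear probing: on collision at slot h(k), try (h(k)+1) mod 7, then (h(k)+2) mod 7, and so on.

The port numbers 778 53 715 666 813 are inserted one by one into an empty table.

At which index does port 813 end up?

5

778: h=1 → slot 1
53: h=4 → slot 4
715: h=1, probe 1,2 → slot 2
666: h=1, probe 1,2,3 → slot 3
813: h=1, probe 1,2,3,4,5 → slot 5
Table: [∅, 778, 715, 666, 53, 813, ∅]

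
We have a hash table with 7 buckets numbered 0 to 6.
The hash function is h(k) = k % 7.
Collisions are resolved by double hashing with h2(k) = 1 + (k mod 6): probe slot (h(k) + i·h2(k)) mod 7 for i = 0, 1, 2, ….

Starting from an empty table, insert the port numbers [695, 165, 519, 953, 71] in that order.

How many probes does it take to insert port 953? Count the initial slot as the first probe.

2

695 hashes to 2; slot 2 is free -> place at 2.
165 hashes to 4; slot 4 is free -> place at 4.
519 hashes to 1; slot 1 is free -> place at 1.
953 hashes to 1, h2=6; 1 taken -> place at 0.
71 hashes to 1, h2=6; 1,0 taken -> place at 6.
Table: [953, 519, 695, -, 165, -, 71]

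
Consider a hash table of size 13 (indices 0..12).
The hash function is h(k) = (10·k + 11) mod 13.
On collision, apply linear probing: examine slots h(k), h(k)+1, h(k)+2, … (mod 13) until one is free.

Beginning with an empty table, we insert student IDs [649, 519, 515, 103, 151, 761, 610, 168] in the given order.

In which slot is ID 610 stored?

649: h=1 -> slot 1
519: h=1, probe 1,2 -> slot 2
515: h=0 -> slot 0
103: h=1, probe 1,2,3 -> slot 3
151: h=0, probe 0,1,2,3,4 -> slot 4
761: h=3, probe 3,4,5 -> slot 5
610: h=1, probe 1,2,3,4,5,6 -> slot 6
168: h=1, probe 1,2,3,4,5,6,7 -> slot 7
Table: [515, 649, 519, 103, 151, 761, 610, 168, ., ., ., ., .]

6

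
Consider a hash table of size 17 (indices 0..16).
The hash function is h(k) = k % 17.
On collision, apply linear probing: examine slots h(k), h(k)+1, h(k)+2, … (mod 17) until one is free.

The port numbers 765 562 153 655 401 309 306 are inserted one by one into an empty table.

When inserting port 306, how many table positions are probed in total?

5

765: h=0 -> slot 0
562: h=1 -> slot 1
153: h=0, probe 0,1,2 -> slot 2
655: h=9 -> slot 9
401: h=10 -> slot 10
309: h=3 -> slot 3
306: h=0, probe 0,1,2,3,4 -> slot 4
Table: [765, 562, 153, 309, 306, —, —, —, —, 655, 401, —, —, —, —, —, —]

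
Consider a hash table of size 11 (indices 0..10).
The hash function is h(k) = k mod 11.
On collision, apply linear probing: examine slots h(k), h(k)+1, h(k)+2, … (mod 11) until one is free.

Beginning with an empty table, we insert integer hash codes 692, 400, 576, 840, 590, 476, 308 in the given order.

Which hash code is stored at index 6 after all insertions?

692: h=10 -> slot 10
400: h=4 -> slot 4
576: h=4, probe 4,5 -> slot 5
840: h=4, probe 4,5,6 -> slot 6
590: h=7 -> slot 7
476: h=3 -> slot 3
308: h=0 -> slot 0
Table: [308, —, —, 476, 400, 576, 840, 590, —, —, 692]

840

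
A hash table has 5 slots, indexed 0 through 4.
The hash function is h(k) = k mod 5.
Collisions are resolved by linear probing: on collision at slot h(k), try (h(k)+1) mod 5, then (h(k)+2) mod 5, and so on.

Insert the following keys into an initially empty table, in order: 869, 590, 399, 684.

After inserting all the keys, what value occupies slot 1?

Insert 869: h=4, slot 4 empty → index 4.
Insert 590: h=0, slot 0 empty → index 0.
Insert 399: h=4, slots 4,0 occupied → index 1.
Insert 684: h=4, slots 4,0,1 occupied → index 2.
Table: [590, 399, 684, ∅, 869]

399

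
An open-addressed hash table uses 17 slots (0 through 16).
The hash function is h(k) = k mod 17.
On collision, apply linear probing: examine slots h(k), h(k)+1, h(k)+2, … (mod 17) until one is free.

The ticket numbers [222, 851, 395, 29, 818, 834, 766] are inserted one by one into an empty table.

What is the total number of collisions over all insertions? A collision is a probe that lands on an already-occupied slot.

11

Insert 222: h=1, slot 1 empty => index 1.
Insert 851: h=1, slot 1 occupied => index 2.
Insert 395: h=4, slot 4 empty => index 4.
Insert 29: h=12, slot 12 empty => index 12.
Insert 818: h=2, slot 2 occupied => index 3.
Insert 834: h=1, slots 1,2,3,4 occupied => index 5.
Insert 766: h=1, slots 1,2,3,4,5 occupied => index 6.
Table: [_, 222, 851, 818, 395, 834, 766, _, _, _, _, _, 29, _, _, _, _]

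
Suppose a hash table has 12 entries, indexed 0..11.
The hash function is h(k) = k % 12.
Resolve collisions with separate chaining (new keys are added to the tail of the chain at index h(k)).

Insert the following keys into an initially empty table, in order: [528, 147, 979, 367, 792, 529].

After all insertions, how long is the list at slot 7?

Insert 528: h=0, bucket 0 empty -> new chain.
Insert 147: h=3, bucket 3 empty -> new chain.
Insert 979: h=7, bucket 7 empty -> new chain.
Insert 367: h=7, bucket 7 nonempty -> append to chain.
Insert 792: h=0, bucket 0 nonempty -> append to chain.
Insert 529: h=1, bucket 1 empty -> new chain.
Final buckets:
0: 528 -> 792
1: 529
2: -
3: 147
4: -
5: -
6: -
7: 979 -> 367
8: -
9: -
10: -
11: -

2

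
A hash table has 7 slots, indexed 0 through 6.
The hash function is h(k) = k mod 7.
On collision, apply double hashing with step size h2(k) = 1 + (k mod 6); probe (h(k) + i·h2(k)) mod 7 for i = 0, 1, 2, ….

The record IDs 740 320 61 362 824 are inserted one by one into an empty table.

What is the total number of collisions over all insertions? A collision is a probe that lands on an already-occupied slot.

Insert 740: h=5, slot 5 empty => index 5.
Insert 320: h=5, h2=3, slot 5 occupied => index 1.
Insert 61: h=5, h2=2, slot 5 occupied => index 0.
Insert 362: h=5, h2=3, slots 5,1 occupied => index 4.
Insert 824: h=5, h2=3, slots 5,1,4,0 occupied => index 3.
Table: [61, 320, _, 824, 362, 740, _]

8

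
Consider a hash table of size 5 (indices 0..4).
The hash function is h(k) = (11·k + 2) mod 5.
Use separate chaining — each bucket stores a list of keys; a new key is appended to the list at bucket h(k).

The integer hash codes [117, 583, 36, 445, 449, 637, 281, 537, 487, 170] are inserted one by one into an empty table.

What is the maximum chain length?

4

117 → bucket 4
583 → bucket 0
36 → bucket 3
445 → bucket 2
449 → bucket 1
637 → bucket 4 (collision)
281 → bucket 3 (collision)
537 → bucket 4 (collision)
487 → bucket 4 (collision)
170 → bucket 2 (collision)
Final buckets:
0: 583
1: 449
2: 445 -> 170
3: 36 -> 281
4: 117 -> 637 -> 537 -> 487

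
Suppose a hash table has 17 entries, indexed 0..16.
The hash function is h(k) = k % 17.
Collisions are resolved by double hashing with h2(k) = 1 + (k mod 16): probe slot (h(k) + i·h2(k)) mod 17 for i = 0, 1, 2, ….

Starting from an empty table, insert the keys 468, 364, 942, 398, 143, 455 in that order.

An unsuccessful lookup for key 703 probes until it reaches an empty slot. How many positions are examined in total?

3

Insert 468: h=9, slot 9 empty -> index 9.
Insert 364: h=7, slot 7 empty -> index 7.
Insert 942: h=7, h2=15, slot 7 occupied -> index 5.
Insert 398: h=7, h2=15, slots 7,5 occupied -> index 3.
Insert 143: h=7, h2=16, slot 7 occupied -> index 6.
Insert 455: h=13, slot 13 empty -> index 13.
Table: [∅, ∅, ∅, 398, ∅, 942, 143, 364, ∅, 468, ∅, ∅, ∅, 455, ∅, ∅, ∅]
Lookup 703: h=6, h2=16, probe 6,5,4 → slot 4 empty, not found.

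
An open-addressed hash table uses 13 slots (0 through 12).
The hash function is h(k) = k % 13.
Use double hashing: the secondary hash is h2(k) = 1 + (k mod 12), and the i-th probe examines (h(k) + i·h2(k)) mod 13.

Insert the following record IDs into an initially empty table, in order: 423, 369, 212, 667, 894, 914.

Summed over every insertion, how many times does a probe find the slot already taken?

4

Insert 423: h=7, slot 7 empty => index 7.
Insert 369: h=5, slot 5 empty => index 5.
Insert 212: h=4, slot 4 empty => index 4.
Insert 667: h=4, h2=8, slot 4 occupied => index 12.
Insert 894: h=10, slot 10 empty => index 10.
Insert 914: h=4, h2=3, slots 4,7,10 occupied => index 0.
Table: [914, —, —, —, 212, 369, —, 423, —, —, 894, —, 667]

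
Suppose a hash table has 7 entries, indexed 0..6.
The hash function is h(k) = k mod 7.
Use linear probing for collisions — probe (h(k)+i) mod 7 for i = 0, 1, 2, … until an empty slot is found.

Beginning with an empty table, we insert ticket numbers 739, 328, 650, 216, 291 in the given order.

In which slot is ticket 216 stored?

1

Insert 739: h=4, slot 4 empty => index 4.
Insert 328: h=6, slot 6 empty => index 6.
Insert 650: h=6, slot 6 occupied => index 0.
Insert 216: h=6, slots 6,0 occupied => index 1.
Insert 291: h=4, slot 4 occupied => index 5.
Table: [650, 216, ∅, ∅, 739, 291, 328]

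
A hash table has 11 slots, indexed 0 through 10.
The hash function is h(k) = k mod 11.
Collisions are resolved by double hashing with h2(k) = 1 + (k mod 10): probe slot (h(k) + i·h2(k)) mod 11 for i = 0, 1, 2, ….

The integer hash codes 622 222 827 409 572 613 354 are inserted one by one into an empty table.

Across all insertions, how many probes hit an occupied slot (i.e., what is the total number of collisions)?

3

622 hashes to 6; slot 6 is free => place at 6.
222 hashes to 2; slot 2 is free => place at 2.
827 hashes to 2, h2=8; 2 taken => place at 10.
409 hashes to 2, h2=10; 2 taken => place at 1.
572 hashes to 0; slot 0 is free => place at 0.
613 hashes to 8; slot 8 is free => place at 8.
354 hashes to 2, h2=5; 2 taken => place at 7.
Table: [572, 409, 222, -, -, -, 622, 354, 613, -, 827]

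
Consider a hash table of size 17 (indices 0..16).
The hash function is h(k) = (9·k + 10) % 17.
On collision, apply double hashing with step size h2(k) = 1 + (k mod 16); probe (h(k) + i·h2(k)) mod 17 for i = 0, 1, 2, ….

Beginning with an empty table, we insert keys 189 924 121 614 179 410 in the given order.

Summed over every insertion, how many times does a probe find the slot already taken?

3

189 hashes to 11; slot 11 is free → place at 11.
924 hashes to 13; slot 13 is free → place at 13.
121 hashes to 11, h2=10; 11 taken → place at 4.
614 hashes to 11, h2=7; 11 taken → place at 1.
179 hashes to 6; slot 6 is free → place at 6.
410 hashes to 11, h2=11; 11 taken → place at 5.
Table: [—, 614, —, —, 121, 410, 179, —, —, —, —, 189, —, 924, —, —, —]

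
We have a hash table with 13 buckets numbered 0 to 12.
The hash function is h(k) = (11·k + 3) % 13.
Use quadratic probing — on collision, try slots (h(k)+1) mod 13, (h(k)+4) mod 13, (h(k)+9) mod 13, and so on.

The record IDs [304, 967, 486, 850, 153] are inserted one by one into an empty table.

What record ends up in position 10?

486

304 hashes to 6; slot 6 is free => place at 6.
967 hashes to 6; 6 taken => place at 7.
486 hashes to 6; 6,7 taken => place at 10.
850 hashes to 6; 6,7,10 taken => place at 2.
153 hashes to 9; slot 9 is free => place at 9.
Table: [-, -, 850, -, -, -, 304, 967, -, 153, 486, -, -]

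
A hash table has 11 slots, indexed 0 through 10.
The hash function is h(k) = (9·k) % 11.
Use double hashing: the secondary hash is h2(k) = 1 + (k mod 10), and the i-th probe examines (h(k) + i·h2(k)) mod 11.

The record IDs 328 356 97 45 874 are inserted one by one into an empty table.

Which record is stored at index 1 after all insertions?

Insert 328: h=4, slot 4 empty => index 4.
Insert 356: h=3, slot 3 empty => index 3.
Insert 97: h=4, h2=8, slot 4 occupied => index 1.
Insert 45: h=9, slot 9 empty => index 9.
Insert 874: h=1, h2=5, slot 1 occupied => index 6.
Table: [., 97, ., 356, 328, ., 874, ., ., 45, .]

97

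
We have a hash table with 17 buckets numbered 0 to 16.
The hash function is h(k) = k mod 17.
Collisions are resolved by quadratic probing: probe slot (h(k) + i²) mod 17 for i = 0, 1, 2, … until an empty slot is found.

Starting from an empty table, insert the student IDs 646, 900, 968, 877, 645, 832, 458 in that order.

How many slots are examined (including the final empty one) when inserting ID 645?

4

646 hashes to 0; slot 0 is free => place at 0.
900 hashes to 16; slot 16 is free => place at 16.
968 hashes to 16; 16,0 taken => place at 3.
877 hashes to 10; slot 10 is free => place at 10.
645 hashes to 16; 16,0,3 taken => place at 8.
832 hashes to 16; 16,0,3,8 taken => place at 15.
458 hashes to 16; 16,0,3,8,15 taken => place at 7.
Table: [646, ., ., 968, ., ., ., 458, 645, ., 877, ., ., ., ., 832, 900]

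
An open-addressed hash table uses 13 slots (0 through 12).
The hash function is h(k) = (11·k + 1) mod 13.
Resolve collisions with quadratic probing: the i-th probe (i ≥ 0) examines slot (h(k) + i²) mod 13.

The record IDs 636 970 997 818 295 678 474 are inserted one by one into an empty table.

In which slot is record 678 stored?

1

636 hashes to 3; slot 3 is free -> place at 3.
970 hashes to 11; slot 11 is free -> place at 11.
997 hashes to 9; slot 9 is free -> place at 9.
818 hashes to 3; 3 taken -> place at 4.
295 hashes to 9; 9 taken -> place at 10.
678 hashes to 10; 10,11 taken -> place at 1.
474 hashes to 2; slot 2 is free -> place at 2.
Table: [_, 678, 474, 636, 818, _, _, _, _, 997, 295, 970, _]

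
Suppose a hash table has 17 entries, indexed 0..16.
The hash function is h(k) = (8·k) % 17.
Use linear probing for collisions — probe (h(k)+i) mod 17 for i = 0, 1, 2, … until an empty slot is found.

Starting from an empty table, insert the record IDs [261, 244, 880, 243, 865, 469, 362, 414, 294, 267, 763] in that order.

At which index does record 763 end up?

3

261: h=14 → slot 14
244: h=14, probe 14,15 → slot 15
880: h=2 → slot 2
243: h=6 → slot 6
865: h=1 → slot 1
469: h=12 → slot 12
362: h=6, probe 6,7 → slot 7
414: h=14, probe 14,15,16 → slot 16
294: h=6, probe 6,7,8 → slot 8
267: h=11 → slot 11
763: h=1, probe 1,2,3 → slot 3
Table: [—, 865, 880, 763, —, —, 243, 362, 294, —, —, 267, 469, —, 261, 244, 414]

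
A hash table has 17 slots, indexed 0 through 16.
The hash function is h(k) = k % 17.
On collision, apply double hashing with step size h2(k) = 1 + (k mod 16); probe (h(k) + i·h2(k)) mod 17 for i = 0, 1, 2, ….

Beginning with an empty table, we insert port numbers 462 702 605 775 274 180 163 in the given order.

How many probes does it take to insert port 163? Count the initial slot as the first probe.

2

462 hashes to 3; slot 3 is free => place at 3.
702 hashes to 5; slot 5 is free => place at 5.
605 hashes to 10; slot 10 is free => place at 10.
775 hashes to 10, h2=8; 10 taken => place at 1.
274 hashes to 2; slot 2 is free => place at 2.
180 hashes to 10, h2=5; 10 taken => place at 15.
163 hashes to 10, h2=4; 10 taken => place at 14.
Table: [—, 775, 274, 462, —, 702, —, —, —, —, 605, —, —, —, 163, 180, —]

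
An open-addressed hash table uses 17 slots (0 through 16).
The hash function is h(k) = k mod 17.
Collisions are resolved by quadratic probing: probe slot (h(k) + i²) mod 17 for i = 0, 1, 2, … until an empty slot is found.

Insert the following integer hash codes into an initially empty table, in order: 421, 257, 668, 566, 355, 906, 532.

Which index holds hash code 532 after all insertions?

421: h=13 → slot 13
257: h=2 → slot 2
668: h=5 → slot 5
566: h=5, probe 5,6 → slot 6
355: h=15 → slot 15
906: h=5, probe 5,6,9 → slot 9
532: h=5, probe 5,6,9,14 → slot 14
Table: [., ., 257, ., ., 668, 566, ., ., 906, ., ., ., 421, 532, 355, .]

14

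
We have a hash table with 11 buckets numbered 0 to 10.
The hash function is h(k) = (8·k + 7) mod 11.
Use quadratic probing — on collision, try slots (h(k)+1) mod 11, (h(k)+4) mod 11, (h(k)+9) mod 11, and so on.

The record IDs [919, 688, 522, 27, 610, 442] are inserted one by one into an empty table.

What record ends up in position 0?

919

919: h=0 => slot 0
688: h=0, probe 0,1 => slot 1
522: h=3 => slot 3
27: h=3, probe 3,4 => slot 4
610: h=3, probe 3,4,7 => slot 7
442: h=1, probe 1,2 => slot 2
Table: [919, 688, 442, 522, 27, ., ., 610, ., ., .]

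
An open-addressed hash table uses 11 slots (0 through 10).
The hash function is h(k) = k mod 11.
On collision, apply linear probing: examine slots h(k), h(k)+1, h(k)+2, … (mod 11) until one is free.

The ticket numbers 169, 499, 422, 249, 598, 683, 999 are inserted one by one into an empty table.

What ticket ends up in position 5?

499

169: h=4 → slot 4
499: h=4, probe 4,5 → slot 5
422: h=4, probe 4,5,6 → slot 6
249: h=7 → slot 7
598: h=4, probe 4,5,6,7,8 → slot 8
683: h=1 → slot 1
999: h=9 → slot 9
Table: [_, 683, _, _, 169, 499, 422, 249, 598, 999, _]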